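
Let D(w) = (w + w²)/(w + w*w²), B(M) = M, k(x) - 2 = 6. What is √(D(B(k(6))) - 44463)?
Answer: I*√187855590/65 ≈ 210.86*I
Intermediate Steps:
k(x) = 8 (k(x) = 2 + 6 = 8)
D(w) = (w + w²)/(w + w³)
√(D(B(k(6))) - 44463) = √((1 + 8)/(1 + 8²) - 44463) = √(9/(1 + 64) - 44463) = √(9/65 - 44463) = √(-2890086/65) = I*√187855590/65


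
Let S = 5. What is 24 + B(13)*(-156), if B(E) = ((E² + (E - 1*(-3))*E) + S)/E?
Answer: -4560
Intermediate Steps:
B(E) = (5 + E² + E*(3 + E))/E (B(E) = ((E² + (E - 1*(-3))*E) + 5)/E = ((E² + (E + 3)*E) + 5)/E = ((E² + (3 + E)*E) + 5)/E = ((E² + E*(3 + E)) + 5)/E = (5 + E² + E*(3 + E))/E)
24 + B(13)*(-156) = 24 + (3 + 2*13 + 5/13)*(-156) = 24 + (3 + 26 + 5*(1/13))*(-156) = 24 + (3 + 26 + 5/13)*(-156) = 24 + (382/13)*(-156) = 24 - 4584 = -4560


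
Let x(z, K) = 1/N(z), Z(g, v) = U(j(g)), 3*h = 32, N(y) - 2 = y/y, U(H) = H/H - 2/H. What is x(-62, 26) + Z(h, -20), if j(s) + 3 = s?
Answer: 74/69 ≈ 1.0725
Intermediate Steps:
j(s) = -3 + s
U(H) = 1 - 2/H
N(y) = 3 (N(y) = 2 + y/y = 2 + 1 = 3)
h = 32/3 (h = (⅓)*32 = 32/3 ≈ 10.667)
Z(g, v) = (-5 + g)/(-3 + g) (Z(g, v) = (-2 + (-3 + g))/(-3 + g) = (-5 + g)/(-3 + g))
x(z, K) = ⅓ (x(z, K) = 1/3 = ⅓)
x(-62, 26) + Z(h, -20) = ⅓ + (-5 + 32/3)/(-3 + 32/3) = ⅓ + (17/3)/(23/3) = ⅓ + (3/23)*(17/3) = ⅓ + 17/23 = 74/69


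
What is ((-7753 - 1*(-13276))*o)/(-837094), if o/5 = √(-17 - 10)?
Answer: -82845*I*√3/837094 ≈ -0.17142*I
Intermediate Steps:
o = 15*I*√3 (o = 5*√(-17 - 10) = 5*√(-27) = 5*(3*I*√3) = 15*I*√3 ≈ 25.981*I)
((-7753 - 1*(-13276))*o)/(-837094) = ((-7753 - 1*(-13276))*(15*I*√3))/(-837094) = ((-7753 + 13276)*(15*I*√3))*(-1/837094) = (5523*(15*I*√3))*(-1/837094) = (82845*I*√3)*(-1/837094) = -82845*I*√3/837094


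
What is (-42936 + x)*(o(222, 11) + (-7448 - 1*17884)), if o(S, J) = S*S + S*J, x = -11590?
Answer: -1439159244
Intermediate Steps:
o(S, J) = S² + J*S
(-42936 + x)*(o(222, 11) + (-7448 - 1*17884)) = (-42936 - 11590)*(222*(11 + 222) + (-7448 - 1*17884)) = -54526*(222*233 + (-7448 - 17884)) = -54526*(51726 - 25332) = -54526*26394 = -1439159244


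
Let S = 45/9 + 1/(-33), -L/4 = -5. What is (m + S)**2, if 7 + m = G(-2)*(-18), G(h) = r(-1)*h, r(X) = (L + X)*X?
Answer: 512524321/1089 ≈ 4.7064e+5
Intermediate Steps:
L = 20 (L = -4*(-5) = 20)
r(X) = X*(20 + X) (r(X) = (20 + X)*X = X*(20 + X))
G(h) = -19*h (G(h) = (-(20 - 1))*h = (-1*19)*h = -19*h)
S = 164/33 (S = 45*(1/9) + 1*(-1/33) = 5 - 1/33 = 164/33 ≈ 4.9697)
m = -691 (m = -7 - 19*(-2)*(-18) = -7 + 38*(-18) = -7 - 684 = -691)
(m + S)**2 = (-691 + 164/33)**2 = (-22639/33)**2 = 512524321/1089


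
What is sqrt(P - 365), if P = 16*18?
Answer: I*sqrt(77) ≈ 8.775*I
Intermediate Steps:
P = 288
sqrt(P - 365) = sqrt(288 - 365) = sqrt(-77) = I*sqrt(77)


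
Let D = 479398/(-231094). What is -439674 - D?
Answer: -50802771979/115547 ≈ -4.3967e+5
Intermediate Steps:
D = -239699/115547 (D = 479398*(-1/231094) = -239699/115547 ≈ -2.0745)
-439674 - D = -439674 - 1*(-239699/115547) = -439674 + 239699/115547 = -50802771979/115547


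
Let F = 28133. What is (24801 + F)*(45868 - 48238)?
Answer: -125453580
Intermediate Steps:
(24801 + F)*(45868 - 48238) = (24801 + 28133)*(45868 - 48238) = 52934*(-2370) = -125453580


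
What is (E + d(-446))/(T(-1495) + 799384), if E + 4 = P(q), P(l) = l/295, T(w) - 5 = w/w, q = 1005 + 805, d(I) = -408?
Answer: -11973/23582005 ≈ -0.00050772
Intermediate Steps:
q = 1810
T(w) = 6 (T(w) = 5 + w/w = 5 + 1 = 6)
P(l) = l/295 (P(l) = l*(1/295) = l/295)
E = 126/59 (E = -4 + (1/295)*1810 = -4 + 362/59 = 126/59 ≈ 2.1356)
(E + d(-446))/(T(-1495) + 799384) = (126/59 - 408)/(6 + 799384) = -23946/59/799390 = -23946/59*1/799390 = -11973/23582005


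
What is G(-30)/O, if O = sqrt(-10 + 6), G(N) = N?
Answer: 15*I ≈ 15.0*I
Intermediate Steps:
O = 2*I (O = sqrt(-4) = 2*I ≈ 2.0*I)
G(-30)/O = -30*(-I/2) = -(-15)*I = 15*I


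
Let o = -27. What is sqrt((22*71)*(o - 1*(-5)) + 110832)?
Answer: 2*sqrt(19117) ≈ 276.53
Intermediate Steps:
sqrt((22*71)*(o - 1*(-5)) + 110832) = sqrt((22*71)*(-27 - 1*(-5)) + 110832) = sqrt(1562*(-27 + 5) + 110832) = sqrt(1562*(-22) + 110832) = sqrt(-34364 + 110832) = sqrt(76468) = 2*sqrt(19117)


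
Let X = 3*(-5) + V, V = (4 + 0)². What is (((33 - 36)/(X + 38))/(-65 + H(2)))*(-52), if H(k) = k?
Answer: -4/63 ≈ -0.063492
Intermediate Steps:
V = 16 (V = 4² = 16)
X = 1 (X = 3*(-5) + 16 = -15 + 16 = 1)
(((33 - 36)/(X + 38))/(-65 + H(2)))*(-52) = (((33 - 36)/(1 + 38))/(-65 + 2))*(-52) = ((-3/39)/(-63))*(-52) = -(-1)/(21*39)*(-52) = -1/63*(-1/13)*(-52) = (1/819)*(-52) = -4/63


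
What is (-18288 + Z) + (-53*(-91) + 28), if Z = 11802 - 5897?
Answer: -7532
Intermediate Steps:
Z = 5905
(-18288 + Z) + (-53*(-91) + 28) = (-18288 + 5905) + (-53*(-91) + 28) = -12383 + (4823 + 28) = -12383 + 4851 = -7532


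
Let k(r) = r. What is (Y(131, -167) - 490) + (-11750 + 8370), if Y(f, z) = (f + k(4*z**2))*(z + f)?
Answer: -4024602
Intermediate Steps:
Y(f, z) = (f + z)*(f + 4*z**2) (Y(f, z) = (f + 4*z**2)*(z + f) = (f + 4*z**2)*(f + z) = (f + z)*(f + 4*z**2))
(Y(131, -167) - 490) + (-11750 + 8370) = ((131**2 + 4*(-167)**3 + 131*(-167) + 4*131*(-167)**2) - 490) + (-11750 + 8370) = ((17161 + 4*(-4657463) - 21877 + 4*131*27889) - 490) - 3380 = ((17161 - 18629852 - 21877 + 14613836) - 490) - 3380 = (-4020732 - 490) - 3380 = -4021222 - 3380 = -4024602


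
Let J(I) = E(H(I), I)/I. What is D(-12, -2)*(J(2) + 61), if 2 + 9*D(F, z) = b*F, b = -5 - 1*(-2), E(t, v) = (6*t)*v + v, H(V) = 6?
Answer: 3332/9 ≈ 370.22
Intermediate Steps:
E(t, v) = v + 6*t*v (E(t, v) = 6*t*v + v = v + 6*t*v)
b = -3 (b = -5 + 2 = -3)
J(I) = 37 (J(I) = (I*(1 + 6*6))/I = (I*(1 + 36))/I = (I*37)/I = (37*I)/I = 37)
D(F, z) = -2/9 - F/3 (D(F, z) = -2/9 + (-3*F)/9 = -2/9 - F/3)
D(-12, -2)*(J(2) + 61) = (-2/9 - ⅓*(-12))*(37 + 61) = (-2/9 + 4)*98 = (34/9)*98 = 3332/9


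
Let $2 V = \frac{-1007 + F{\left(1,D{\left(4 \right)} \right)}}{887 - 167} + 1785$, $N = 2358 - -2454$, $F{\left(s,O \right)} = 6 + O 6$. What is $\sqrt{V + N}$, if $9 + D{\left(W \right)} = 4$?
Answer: $\frac{\sqrt{82134490}}{120} \approx 75.523$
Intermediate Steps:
$D{\left(W \right)} = -5$ ($D{\left(W \right)} = -9 + 4 = -5$)
$F{\left(s,O \right)} = 6 + 6 O$
$N = 4812$ ($N = 2358 + 2454 = 4812$)
$V = \frac{1284169}{1440}$ ($V = \frac{\frac{-1007 + \left(6 + 6 \left(-5\right)\right)}{887 - 167} + 1785}{2} = \frac{\frac{-1007 + \left(6 - 30\right)}{720} + 1785}{2} = \frac{\left(-1007 - 24\right) \frac{1}{720} + 1785}{2} = \frac{\left(-1031\right) \frac{1}{720} + 1785}{2} = \frac{- \frac{1031}{720} + 1785}{2} = \frac{1}{2} \cdot \frac{1284169}{720} = \frac{1284169}{1440} \approx 891.78$)
$\sqrt{V + N} = \sqrt{\frac{1284169}{1440} + 4812} = \sqrt{\frac{8213449}{1440}} = \frac{\sqrt{82134490}}{120}$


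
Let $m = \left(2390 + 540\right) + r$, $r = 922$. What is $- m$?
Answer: $-3852$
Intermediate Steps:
$m = 3852$ ($m = \left(2390 + 540\right) + 922 = 2930 + 922 = 3852$)
$- m = \left(-1\right) 3852 = -3852$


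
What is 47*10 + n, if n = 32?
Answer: 502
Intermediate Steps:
47*10 + n = 47*10 + 32 = 470 + 32 = 502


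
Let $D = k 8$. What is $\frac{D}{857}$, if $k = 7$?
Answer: $\frac{56}{857} \approx 0.065344$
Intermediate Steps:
$D = 56$ ($D = 7 \cdot 8 = 56$)
$\frac{D}{857} = \frac{56}{857}$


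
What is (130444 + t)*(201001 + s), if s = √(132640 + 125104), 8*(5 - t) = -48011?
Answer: 219413294603/8 + 1091603*√16109/2 ≈ 2.7496e+10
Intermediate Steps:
t = 48051/8 (t = 5 - ⅛*(-48011) = 5 + 48011/8 = 48051/8 ≈ 6006.4)
s = 4*√16109 (s = √257744 = 4*√16109 ≈ 507.69)
(130444 + t)*(201001 + s) = (130444 + 48051/8)*(201001 + 4*√16109) = 1091603*(201001 + 4*√16109)/8 = 219413294603/8 + 1091603*√16109/2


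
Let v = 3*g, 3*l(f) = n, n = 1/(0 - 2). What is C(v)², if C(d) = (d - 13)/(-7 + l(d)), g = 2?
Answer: 1764/1849 ≈ 0.95403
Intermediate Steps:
n = -½ (n = 1/(-2) = -½ ≈ -0.50000)
l(f) = -⅙ (l(f) = (⅓)*(-½) = -⅙)
v = 6 (v = 3*2 = 6)
C(d) = 78/43 - 6*d/43 (C(d) = (d - 13)/(-7 - ⅙) = (-13 + d)/(-43/6) = (-13 + d)*(-6/43) = 78/43 - 6*d/43)
C(v)² = (78/43 - 6/43*6)² = (78/43 - 36/43)² = (42/43)² = 1764/1849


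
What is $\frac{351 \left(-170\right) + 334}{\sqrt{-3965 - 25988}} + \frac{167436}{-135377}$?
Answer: $- \frac{167436}{135377} + \frac{59336 i \sqrt{29953}}{29953} \approx -1.2368 + 342.85 i$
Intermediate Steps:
$\frac{351 \left(-170\right) + 334}{\sqrt{-3965 - 25988}} + \frac{167436}{-135377} = \frac{-59670 + 334}{\sqrt{-29953}} + 167436 \left(- \frac{1}{135377}\right) = - \frac{59336}{i \sqrt{29953}} - \frac{167436}{135377} = - 59336 \left(- \frac{i \sqrt{29953}}{29953}\right) - \frac{167436}{135377} = \frac{59336 i \sqrt{29953}}{29953} - \frac{167436}{135377} = - \frac{167436}{135377} + \frac{59336 i \sqrt{29953}}{29953}$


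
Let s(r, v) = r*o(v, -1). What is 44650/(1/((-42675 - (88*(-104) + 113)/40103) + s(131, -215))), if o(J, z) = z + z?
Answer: -76882543524800/40103 ≈ -1.9171e+9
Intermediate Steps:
o(J, z) = 2*z
s(r, v) = -2*r (s(r, v) = r*(2*(-1)) = r*(-2) = -2*r)
44650/(1/((-42675 - (88*(-104) + 113)/40103) + s(131, -215))) = 44650/(1/((-42675 - (88*(-104) + 113)/40103) - 2*131)) = 44650/(1/((-42675 - (-9152 + 113)/40103) - 262)) = 44650/(1/((-42675 - (-9039)/40103) - 262)) = 44650/(1/((-42675 - 1*(-9039/40103)) - 262)) = 44650/(1/((-42675 + 9039/40103) - 262)) = 44650/(1/(-1711386486/40103 - 262)) = 44650/(1/(-1721893472/40103)) = 44650/(-40103/1721893472) = 44650*(-1721893472/40103) = -76882543524800/40103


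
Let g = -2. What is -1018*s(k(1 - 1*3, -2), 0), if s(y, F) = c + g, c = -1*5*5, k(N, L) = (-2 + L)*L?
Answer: 27486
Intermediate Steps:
k(N, L) = L*(-2 + L)
c = -25 (c = -5*5 = -25)
s(y, F) = -27 (s(y, F) = -25 - 2 = -27)
-1018*s(k(1 - 1*3, -2), 0) = -1018*(-27) = 27486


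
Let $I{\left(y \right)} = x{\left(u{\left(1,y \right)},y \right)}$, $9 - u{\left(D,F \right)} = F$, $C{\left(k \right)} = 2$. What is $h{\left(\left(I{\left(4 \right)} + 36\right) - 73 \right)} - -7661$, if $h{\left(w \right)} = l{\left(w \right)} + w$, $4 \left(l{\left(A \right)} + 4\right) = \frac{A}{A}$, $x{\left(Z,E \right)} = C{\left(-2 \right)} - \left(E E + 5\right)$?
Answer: $\frac{30405}{4} \approx 7601.3$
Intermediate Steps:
$u{\left(D,F \right)} = 9 - F$
$x{\left(Z,E \right)} = -3 - E^{2}$ ($x{\left(Z,E \right)} = 2 - \left(E E + 5\right) = 2 - \left(E^{2} + 5\right) = 2 - \left(5 + E^{2}\right) = -3 - E^{2}$)
$I{\left(y \right)} = -3 - y^{2}$
$l{\left(A \right)} = - \frac{15}{4}$ ($l{\left(A \right)} = -4 + \frac{A \frac{1}{A}}{4} = -4 + \frac{1}{4} \cdot 1 = -4 + \frac{1}{4} = - \frac{15}{4}$)
$h{\left(w \right)} = - \frac{15}{4} + w$
$h{\left(\left(I{\left(4 \right)} + 36\right) - 73 \right)} - -7661 = \left(- \frac{15}{4} + \left(\left(\left(-3 - 4^{2}\right) + 36\right) - 73\right)\right) - -7661 = \left(- \frac{15}{4} + \left(\left(\left(-3 - 16\right) + 36\right) - 73\right)\right) + 7661 = \left(- \frac{15}{4} + \left(\left(-19 + 36\right) - 73\right)\right) + 7661 = \left(- \frac{15}{4} + \left(17 - 73\right)\right) + 7661 = \left(- \frac{15}{4} - 56\right) + 7661 = - \frac{239}{4} + 7661 = \frac{30405}{4}$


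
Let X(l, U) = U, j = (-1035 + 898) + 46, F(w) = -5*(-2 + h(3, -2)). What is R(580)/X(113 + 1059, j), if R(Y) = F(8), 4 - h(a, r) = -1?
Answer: 15/91 ≈ 0.16484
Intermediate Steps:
h(a, r) = 5 (h(a, r) = 4 - 1*(-1) = 4 + 1 = 5)
F(w) = -15 (F(w) = -5*(-2 + 5) = -5*3 = -15)
R(Y) = -15
j = -91 (j = -137 + 46 = -91)
R(580)/X(113 + 1059, j) = -15/(-91) = -15*(-1/91) = 15/91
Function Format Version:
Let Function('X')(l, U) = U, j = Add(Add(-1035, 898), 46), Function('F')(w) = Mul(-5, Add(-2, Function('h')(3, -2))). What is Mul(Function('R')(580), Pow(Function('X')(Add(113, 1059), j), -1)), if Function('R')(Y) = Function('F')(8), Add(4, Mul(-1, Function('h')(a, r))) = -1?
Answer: Rational(15, 91) ≈ 0.16484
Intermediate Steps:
Function('h')(a, r) = 5 (Function('h')(a, r) = Add(4, Mul(-1, -1)) = Add(4, 1) = 5)
Function('F')(w) = -15 (Function('F')(w) = Mul(-5, Add(-2, 5)) = Mul(-5, 3) = -15)
Function('R')(Y) = -15
j = -91 (j = Add(-137, 46) = -91)
Mul(Function('R')(580), Pow(Function('X')(Add(113, 1059), j), -1)) = Mul(-15, Pow(-91, -1)) = Mul(-15, Rational(-1, 91)) = Rational(15, 91)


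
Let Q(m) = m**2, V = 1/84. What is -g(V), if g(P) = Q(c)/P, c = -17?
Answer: -24276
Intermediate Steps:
V = 1/84 ≈ 0.011905
g(P) = 289/P (g(P) = (-17)**2/P = 289/P)
-g(V) = -289/1/84 = -289*84 = -1*24276 = -24276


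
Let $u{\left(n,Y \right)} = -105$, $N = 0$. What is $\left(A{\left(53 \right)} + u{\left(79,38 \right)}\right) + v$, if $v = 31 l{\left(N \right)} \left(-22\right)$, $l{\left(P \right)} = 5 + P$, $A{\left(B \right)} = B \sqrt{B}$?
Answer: $-3515 + 53 \sqrt{53} \approx -3129.2$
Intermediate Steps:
$A{\left(B \right)} = B^{\frac{3}{2}}$
$v = -3410$ ($v = 31 \left(5 + 0\right) \left(-22\right) = 31 \cdot 5 \left(-22\right) = 155 \left(-22\right) = -3410$)
$\left(A{\left(53 \right)} + u{\left(79,38 \right)}\right) + v = \left(53^{\frac{3}{2}} - 105\right) - 3410 = \left(53 \sqrt{53} - 105\right) - 3410 = \left(-105 + 53 \sqrt{53}\right) - 3410 = -3515 + 53 \sqrt{53}$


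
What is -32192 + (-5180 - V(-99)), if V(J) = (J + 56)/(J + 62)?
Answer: -1382807/37 ≈ -37373.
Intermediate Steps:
V(J) = (56 + J)/(62 + J)
-32192 + (-5180 - V(-99)) = -32192 + (-5180 - (56 - 99)/(62 - 99)) = -32192 + (-5180 - (-43)/(-37)) = -32192 + (-5180 - (-1)*(-43)/37) = -32192 + (-5180 - 1*43/37) = -32192 + (-5180 - 43/37) = -32192 - 191703/37 = -1382807/37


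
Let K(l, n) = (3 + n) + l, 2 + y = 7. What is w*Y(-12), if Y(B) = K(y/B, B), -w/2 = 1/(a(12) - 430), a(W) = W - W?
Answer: -113/2580 ≈ -0.043798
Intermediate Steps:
y = 5 (y = -2 + 7 = 5)
a(W) = 0
K(l, n) = 3 + l + n
w = 1/215 (w = -2/(0 - 430) = -2/(-430) = -2*(-1/430) = 1/215 ≈ 0.0046512)
Y(B) = 3 + B + 5/B (Y(B) = 3 + 5/B + B = 3 + B + 5/B)
w*Y(-12) = (3 - 12 + 5/(-12))/215 = (3 - 12 + 5*(-1/12))/215 = (3 - 12 - 5/12)/215 = (1/215)*(-113/12) = -113/2580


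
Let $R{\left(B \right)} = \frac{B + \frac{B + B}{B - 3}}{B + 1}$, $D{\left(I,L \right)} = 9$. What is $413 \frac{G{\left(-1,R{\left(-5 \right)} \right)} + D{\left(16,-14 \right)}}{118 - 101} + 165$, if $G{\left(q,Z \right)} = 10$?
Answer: $\frac{10652}{17} \approx 626.59$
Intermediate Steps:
$R{\left(B \right)} = \frac{B + \frac{2 B}{-3 + B}}{1 + B}$
$413 \frac{G{\left(-1,R{\left(-5 \right)} \right)} + D{\left(16,-14 \right)}}{118 - 101} + 165 = 413 \frac{10 + 9}{118 - 101} + 165 = 413 \cdot \frac{19}{17} + 165 = \frac{7847}{17} + 165 = \frac{10652}{17}$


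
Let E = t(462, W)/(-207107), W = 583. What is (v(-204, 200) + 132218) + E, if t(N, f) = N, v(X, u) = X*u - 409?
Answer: 18848600501/207107 ≈ 91009.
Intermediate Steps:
v(X, u) = -409 + X*u
E = -462/207107 (E = 462/(-207107) = 462*(-1/207107) = -462/207107 ≈ -0.0022307)
(v(-204, 200) + 132218) + E = ((-409 - 204*200) + 132218) - 462/207107 = ((-409 - 40800) + 132218) - 462/207107 = (-41209 + 132218) - 462/207107 = 91009 - 462/207107 = 18848600501/207107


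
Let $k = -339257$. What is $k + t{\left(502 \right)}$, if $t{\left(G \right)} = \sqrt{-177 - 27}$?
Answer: $-339257 + 2 i \sqrt{51} \approx -3.3926 \cdot 10^{5} + 14.283 i$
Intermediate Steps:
$t{\left(G \right)} = 2 i \sqrt{51}$ ($t{\left(G \right)} = \sqrt{-204} = 2 i \sqrt{51}$)
$k + t{\left(502 \right)} = -339257 + 2 i \sqrt{51}$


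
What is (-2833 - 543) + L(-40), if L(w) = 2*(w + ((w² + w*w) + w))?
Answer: 2864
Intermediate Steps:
L(w) = 4*w + 4*w² (L(w) = 2*(w + ((w² + w²) + w)) = 2*(w + (2*w² + w)) = 2*(w + (w + 2*w²)) = 2*(2*w + 2*w²) = 4*w + 4*w²)
(-2833 - 543) + L(-40) = (-2833 - 543) + 4*(-40)*(1 - 40) = -3376 + 4*(-40)*(-39) = -3376 + 6240 = 2864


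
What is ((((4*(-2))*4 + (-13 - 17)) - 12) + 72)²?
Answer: 4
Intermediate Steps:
((((4*(-2))*4 + (-13 - 17)) - 12) + 72)² = (((-8*4 - 30) - 12) + 72)² = (((-32 - 30) - 12) + 72)² = ((-62 - 12) + 72)² = (-74 + 72)² = (-2)² = 4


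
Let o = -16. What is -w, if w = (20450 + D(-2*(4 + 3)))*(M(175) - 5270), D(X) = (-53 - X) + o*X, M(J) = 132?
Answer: 106022630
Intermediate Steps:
D(X) = -53 - 17*X (D(X) = (-53 - X) - 16*X = -53 - 17*X)
w = -106022630 (w = (20450 + (-53 - (-34)*(4 + 3)))*(132 - 5270) = (20450 + (-53 - (-34)*7))*(-5138) = (20450 + (-53 - 17*(-14)))*(-5138) = (20450 + (-53 + 238))*(-5138) = (20450 + 185)*(-5138) = 20635*(-5138) = -106022630)
-w = -1*(-106022630) = 106022630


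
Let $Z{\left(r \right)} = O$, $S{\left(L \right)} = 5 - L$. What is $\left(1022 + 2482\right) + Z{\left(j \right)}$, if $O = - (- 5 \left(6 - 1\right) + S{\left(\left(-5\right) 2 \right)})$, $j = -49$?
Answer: $3514$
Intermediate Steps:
$O = 10$ ($O = - (- 5 \left(6 - 1\right) - \left(-5 - 10\right)) = - (- 5 \left(6 - 1\right) + \left(5 - -10\right)) = - (\left(-5\right) 5 + \left(5 + 10\right)) = - (-25 + 15) = \left(-1\right) \left(-10\right) = 10$)
$Z{\left(r \right)} = 10$
$\left(1022 + 2482\right) + Z{\left(j \right)} = \left(1022 + 2482\right) + 10 = 3504 + 10 = 3514$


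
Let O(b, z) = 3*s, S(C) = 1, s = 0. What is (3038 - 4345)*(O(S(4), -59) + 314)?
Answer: -410398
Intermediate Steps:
O(b, z) = 0 (O(b, z) = 3*0 = 0)
(3038 - 4345)*(O(S(4), -59) + 314) = (3038 - 4345)*(0 + 314) = -1307*314 = -410398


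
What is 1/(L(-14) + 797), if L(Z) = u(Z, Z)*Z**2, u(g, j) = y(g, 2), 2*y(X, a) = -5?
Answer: 1/307 ≈ 0.0032573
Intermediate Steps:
y(X, a) = -5/2 (y(X, a) = (1/2)*(-5) = -5/2)
u(g, j) = -5/2
L(Z) = -5*Z**2/2
1/(L(-14) + 797) = 1/(-5/2*(-14)**2 + 797) = 1/(-5/2*196 + 797) = 1/(-490 + 797) = 1/307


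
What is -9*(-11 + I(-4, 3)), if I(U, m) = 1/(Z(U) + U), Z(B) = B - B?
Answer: 405/4 ≈ 101.25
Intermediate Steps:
Z(B) = 0
I(U, m) = 1/U (I(U, m) = 1/(0 + U) = 1/U)
-9*(-11 + I(-4, 3)) = -9*(-11 + 1/(-4)) = -9*(-11 - 1/4) = -9*(-45/4) = 405/4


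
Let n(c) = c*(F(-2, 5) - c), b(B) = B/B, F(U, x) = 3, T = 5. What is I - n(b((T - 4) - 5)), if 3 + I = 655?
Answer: 650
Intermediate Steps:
I = 652 (I = -3 + 655 = 652)
b(B) = 1
n(c) = c*(3 - c)
I - n(b((T - 4) - 5)) = 652 - (3 - 1*1) = 652 - (3 - 1) = 652 - 2 = 650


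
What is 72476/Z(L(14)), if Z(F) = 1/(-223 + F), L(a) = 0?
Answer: -16162148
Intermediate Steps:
72476/Z(L(14)) = 72476/(1/(-223 + 0)) = 72476/(1/(-223)) = 72476/(-1/223) = 72476*(-223) = -16162148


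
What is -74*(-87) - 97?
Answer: 6341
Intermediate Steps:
-74*(-87) - 97 = 6438 - 97 = 6341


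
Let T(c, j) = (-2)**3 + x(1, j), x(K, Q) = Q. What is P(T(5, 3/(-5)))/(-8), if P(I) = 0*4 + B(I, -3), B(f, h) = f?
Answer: 43/40 ≈ 1.0750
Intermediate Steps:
T(c, j) = -8 + j (T(c, j) = (-2)**3 + j = -8 + j)
P(I) = I (P(I) = 0*4 + I = 0 + I = I)
P(T(5, 3/(-5)))/(-8) = (-8 + 3/(-5))/(-8) = (-8 + 3*(-1/5))*(-1/8) = (-8 - 3/5)*(-1/8) = -43/5*(-1/8) = 43/40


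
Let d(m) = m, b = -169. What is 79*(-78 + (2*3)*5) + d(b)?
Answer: -3961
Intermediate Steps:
79*(-78 + (2*3)*5) + d(b) = 79*(-78 + (2*3)*5) - 169 = 79*(-78 + 6*5) - 169 = 79*(-78 + 30) - 169 = 79*(-48) - 169 = -3792 - 169 = -3961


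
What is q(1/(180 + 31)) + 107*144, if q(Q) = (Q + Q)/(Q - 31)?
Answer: 50384159/3270 ≈ 15408.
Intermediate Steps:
q(Q) = 2*Q/(-31 + Q) (q(Q) = (2*Q)/(-31 + Q) = 2*Q/(-31 + Q))
q(1/(180 + 31)) + 107*144 = 2/((180 + 31)*(-31 + 1/(180 + 31))) + 107*144 = 2/(211*(-31 + 1/211)) + 15408 = 2*(1/211)/(-31 + 1/211) + 15408 = 2*(1/211)/(-6540/211) + 15408 = 2*(1/211)*(-211/6540) + 15408 = -1/3270 + 15408 = 50384159/3270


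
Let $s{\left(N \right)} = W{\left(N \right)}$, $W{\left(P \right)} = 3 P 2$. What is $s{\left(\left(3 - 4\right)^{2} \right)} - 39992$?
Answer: $-39986$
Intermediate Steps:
$W{\left(P \right)} = 6 P$
$s{\left(N \right)} = 6 N$
$s{\left(\left(3 - 4\right)^{2} \right)} - 39992 = 6 \left(3 - 4\right)^{2} - 39992 = 6 \left(-1\right)^{2} - 39992 = 6 \cdot 1 - 39992 = 6 - 39992 = -39986$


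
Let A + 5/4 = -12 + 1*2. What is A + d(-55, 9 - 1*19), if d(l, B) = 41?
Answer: 119/4 ≈ 29.750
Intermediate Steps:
A = -45/4 (A = -5/4 + (-12 + 1*2) = -5/4 + (-12 + 2) = -5/4 - 10 = -45/4 ≈ -11.250)
A + d(-55, 9 - 1*19) = -45/4 + 41 = 119/4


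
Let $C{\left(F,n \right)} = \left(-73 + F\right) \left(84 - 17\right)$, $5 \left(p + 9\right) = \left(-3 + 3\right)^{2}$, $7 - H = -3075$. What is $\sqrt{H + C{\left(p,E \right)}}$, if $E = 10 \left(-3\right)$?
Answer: $6 i \sqrt{67} \approx 49.112 i$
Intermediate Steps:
$H = 3082$ ($H = 7 - -3075 = 7 + 3075 = 3082$)
$p = -9$ ($p = -9 + \frac{\left(-3 + 3\right)^{2}}{5} = -9 + \frac{0^{2}}{5} = -9 + \frac{1}{5} \cdot 0 = -9 + 0 = -9$)
$E = -30$
$C{\left(F,n \right)} = -4891 + 67 F$ ($C{\left(F,n \right)} = \left(-73 + F\right) 67 = -4891 + 67 F$)
$\sqrt{H + C{\left(p,E \right)}} = \sqrt{3082 + \left(-4891 + 67 \left(-9\right)\right)} = \sqrt{3082 - 5494} = \sqrt{-2412} = 6 i \sqrt{67}$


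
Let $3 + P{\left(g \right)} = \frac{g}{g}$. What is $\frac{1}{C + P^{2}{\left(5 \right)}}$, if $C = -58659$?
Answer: $- \frac{1}{58655} \approx -1.7049 \cdot 10^{-5}$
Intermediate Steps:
$P{\left(g \right)} = -2$ ($P{\left(g \right)} = -3 + \frac{g}{g} = -3 + 1 = -2$)
$\frac{1}{C + P^{2}{\left(5 \right)}} = \frac{1}{-58659 + \left(-2\right)^{2}} = \frac{1}{-58659 + 4} = \frac{1}{-58655} = - \frac{1}{58655}$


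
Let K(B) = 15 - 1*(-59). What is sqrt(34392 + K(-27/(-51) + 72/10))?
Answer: sqrt(34466) ≈ 185.65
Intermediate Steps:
K(B) = 74 (K(B) = 15 + 59 = 74)
sqrt(34392 + K(-27/(-51) + 72/10)) = sqrt(34392 + 74) = sqrt(34466)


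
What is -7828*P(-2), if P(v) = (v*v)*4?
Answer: -125248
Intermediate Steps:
P(v) = 4*v² (P(v) = v²*4 = 4*v²)
-7828*P(-2) = -31312*(-2)² = -31312*4 = -7828*16 = -125248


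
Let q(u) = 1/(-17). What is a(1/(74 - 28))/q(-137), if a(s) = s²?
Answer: -17/2116 ≈ -0.0080340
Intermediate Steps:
q(u) = -1/17
a(1/(74 - 28))/q(-137) = (1/(74 - 28))²/(-1/17) = (1/46)²*(-17) = (1/2116)*(-17) = -17/2116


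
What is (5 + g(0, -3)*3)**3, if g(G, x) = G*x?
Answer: 125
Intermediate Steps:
(5 + g(0, -3)*3)**3 = (5 + (0*(-3))*3)**3 = (5 + 0*3)**3 = (5 + 0)**3 = 5**3 = 125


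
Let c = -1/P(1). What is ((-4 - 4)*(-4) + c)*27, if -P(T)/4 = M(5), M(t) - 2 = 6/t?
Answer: 55431/64 ≈ 866.11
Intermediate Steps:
M(t) = 2 + 6/t
P(T) = -64/5 (P(T) = -4*(2 + 6/5) = -4*16/5 = -64/5)
c = 5/64 (c = -1/(-64/5) = -1*(-5/64) = 5/64 ≈ 0.078125)
((-4 - 4)*(-4) + c)*27 = ((-4 - 4)*(-4) + 5/64)*27 = (-8*(-4) + 5/64)*27 = (32 + 5/64)*27 = (2053/64)*27 = 55431/64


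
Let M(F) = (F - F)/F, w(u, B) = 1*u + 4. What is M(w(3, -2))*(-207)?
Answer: 0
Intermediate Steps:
w(u, B) = 4 + u (w(u, B) = u + 4 = 4 + u)
M(F) = 0 (M(F) = 0/F = 0)
M(w(3, -2))*(-207) = 0*(-207) = 0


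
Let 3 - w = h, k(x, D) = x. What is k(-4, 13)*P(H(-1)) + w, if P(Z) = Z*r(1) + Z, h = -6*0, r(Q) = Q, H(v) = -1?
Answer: 11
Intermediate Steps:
h = 0
P(Z) = 2*Z (P(Z) = Z*1 + Z = Z + Z = 2*Z)
w = 3 (w = 3 - 1*0 = 3 + 0 = 3)
k(-4, 13)*P(H(-1)) + w = -8*(-1) + 3 = -4*(-2) + 3 = 8 + 3 = 11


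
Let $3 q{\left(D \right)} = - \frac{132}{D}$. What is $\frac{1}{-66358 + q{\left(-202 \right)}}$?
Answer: $- \frac{101}{6702136} \approx -1.507 \cdot 10^{-5}$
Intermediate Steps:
$q{\left(D \right)} = - \frac{44}{D}$ ($q{\left(D \right)} = \frac{\left(-132\right) \frac{1}{D}}{3} = - \frac{44}{D}$)
$\frac{1}{-66358 + q{\left(-202 \right)}} = \frac{1}{-66358 - \frac{44}{-202}} = \frac{1}{-66358 - - \frac{22}{101}} = \frac{1}{-66358 + \frac{22}{101}} = \frac{1}{- \frac{6702136}{101}} = - \frac{101}{6702136}$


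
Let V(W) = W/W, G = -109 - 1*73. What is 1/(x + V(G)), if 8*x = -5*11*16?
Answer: -1/109 ≈ -0.0091743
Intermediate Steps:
x = -110 (x = (-5*11*16)/8 = (-55*16)/8 = (1/8)*(-880) = -110)
G = -182 (G = -109 - 73 = -182)
V(W) = 1
1/(x + V(G)) = 1/(-110 + 1) = 1/(-109) = -1/109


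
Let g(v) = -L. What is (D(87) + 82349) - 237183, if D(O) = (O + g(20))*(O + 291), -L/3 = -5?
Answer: -127618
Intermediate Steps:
L = 15 (L = -3*(-5) = 15)
g(v) = -15 (g(v) = -1*15 = -15)
D(O) = (-15 + O)*(291 + O) (D(O) = (O - 15)*(O + 291) = (-15 + O)*(291 + O))
(D(87) + 82349) - 237183 = ((-4365 + 87**2 + 276*87) + 82349) - 237183 = ((-4365 + 7569 + 24012) + 82349) - 237183 = (27216 + 82349) - 237183 = 109565 - 237183 = -127618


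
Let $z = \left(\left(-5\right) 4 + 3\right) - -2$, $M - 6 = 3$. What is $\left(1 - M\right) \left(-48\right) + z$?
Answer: $369$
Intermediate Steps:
$M = 9$ ($M = 6 + 3 = 9$)
$z = -15$ ($z = \left(-20 + 3\right) + 2 = -17 + 2 = -15$)
$\left(1 - M\right) \left(-48\right) + z = \left(1 - 9\right) \left(-48\right) - 15 = \left(-8\right) \left(-48\right) - 15 = 384 - 15 = 369$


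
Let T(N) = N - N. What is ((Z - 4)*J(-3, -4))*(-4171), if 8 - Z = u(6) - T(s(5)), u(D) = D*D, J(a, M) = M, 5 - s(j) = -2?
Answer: -533888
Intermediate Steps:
s(j) = 7 (s(j) = 5 - 1*(-2) = 5 + 2 = 7)
T(N) = 0
u(D) = D²
Z = -28 (Z = 8 - (6² - 1*0) = 8 - (36 + 0) = 8 - 1*36 = 8 - 36 = -28)
((Z - 4)*J(-3, -4))*(-4171) = ((-28 - 4)*(-4))*(-4171) = -32*(-4)*(-4171) = 128*(-4171) = -533888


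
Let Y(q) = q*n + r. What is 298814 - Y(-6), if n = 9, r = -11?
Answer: 298879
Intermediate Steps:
Y(q) = -11 + 9*q (Y(q) = q*9 - 11 = 9*q - 11 = -11 + 9*q)
298814 - Y(-6) = 298814 - (-11 + 9*(-6)) = 298814 - (-11 - 54) = 298814 - 1*(-65) = 298814 + 65 = 298879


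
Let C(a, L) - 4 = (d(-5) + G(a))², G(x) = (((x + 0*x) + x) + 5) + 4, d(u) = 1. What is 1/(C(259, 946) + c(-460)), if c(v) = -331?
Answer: 1/278457 ≈ 3.5912e-6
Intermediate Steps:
G(x) = 9 + 2*x (G(x) = (((x + 0) + x) + 5) + 4 = ((x + x) + 5) + 4 = (2*x + 5) + 4 = (5 + 2*x) + 4 = 9 + 2*x)
C(a, L) = 4 + (10 + 2*a)² (C(a, L) = 4 + (1 + (9 + 2*a))² = 4 + (10 + 2*a)²)
1/(C(259, 946) + c(-460)) = 1/((4 + 4*(5 + 259)²) - 331) = 1/((4 + 4*264²) - 331) = 1/((4 + 4*69696) - 331) = 1/((4 + 278784) - 331) = 1/(278788 - 331) = 1/278457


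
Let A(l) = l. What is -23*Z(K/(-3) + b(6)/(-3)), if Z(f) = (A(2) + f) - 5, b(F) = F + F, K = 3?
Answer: 184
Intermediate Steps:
b(F) = 2*F
Z(f) = -3 + f (Z(f) = (2 + f) - 5 = -3 + f)
-23*Z(K/(-3) + b(6)/(-3)) = -23*(-3 + (3/(-3) + (2*6)/(-3))) = -23*(-3 + (3*(-⅓) + 12*(-⅓))) = -23*(-3 + (-1 - 4)) = -23*(-3 - 5) = -23*(-8) = 184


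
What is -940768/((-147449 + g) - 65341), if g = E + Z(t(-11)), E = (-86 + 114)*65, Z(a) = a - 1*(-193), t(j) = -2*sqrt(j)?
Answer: 198292256736/44426943773 - 1881536*I*sqrt(11)/44426943773 ≈ 4.4633 - 0.00014046*I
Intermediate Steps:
Z(a) = 193 + a (Z(a) = a + 193 = 193 + a)
E = 1820 (E = 28*65 = 1820)
g = 2013 - 2*I*sqrt(11) (g = 1820 + (193 - 2*I*sqrt(11)) = 2013 - 2*I*sqrt(11) ≈ 2013.0 - 6.6332*I)
-940768/((-147449 + g) - 65341) = -940768/((-147449 + (2013 - 2*I*sqrt(11))) - 65341) = -940768/((-145436 - 2*I*sqrt(11)) - 65341) = -940768/(-210777 - 2*I*sqrt(11))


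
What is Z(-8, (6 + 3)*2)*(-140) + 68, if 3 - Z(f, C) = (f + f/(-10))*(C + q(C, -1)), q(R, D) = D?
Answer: -17488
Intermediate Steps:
Z(f, C) = 3 - 9*f*(-1 + C)/10 (Z(f, C) = 3 - (f + f/(-10))*(C - 1) = 3 - (f + f*(-⅒))*(-1 + C) = 3 - (f - f/10)*(-1 + C) = 3 - 9*f/10*(-1 + C) = 3 - 9*f*(-1 + C)/10)
Z(-8, (6 + 3)*2)*(-140) + 68 = (3 + (9/10)*(-8) - 9/10*(6 + 3)*2*(-8))*(-140) + 68 = (3 - 36/5 - 9/10*9*2*(-8))*(-140) + 68 = (3 - 36/5 - 9/10*18*(-8))*(-140) + 68 = (3 - 36/5 + 648/5)*(-140) + 68 = (627/5)*(-140) + 68 = -17556 + 68 = -17488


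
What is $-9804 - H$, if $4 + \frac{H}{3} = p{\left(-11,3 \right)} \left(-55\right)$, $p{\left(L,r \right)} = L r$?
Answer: $-15237$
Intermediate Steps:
$H = 5433$ ($H = -12 + 3 \left(-11\right) 3 \left(-55\right) = -12 + 3 \left(\left(-33\right) \left(-55\right)\right) = -12 + 3 \cdot 1815 = -12 + 5445 = 5433$)
$-9804 - H = -9804 - 5433 = -15237$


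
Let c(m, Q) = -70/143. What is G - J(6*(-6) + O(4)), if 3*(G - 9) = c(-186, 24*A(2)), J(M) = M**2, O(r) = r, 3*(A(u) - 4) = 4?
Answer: -435505/429 ≈ -1015.2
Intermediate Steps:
A(u) = 16/3 (A(u) = 4 + (1/3)*4 = 4 + 4/3 = 16/3)
c(m, Q) = -70/143 (c(m, Q) = -70*1/143 = -70/143)
G = 3791/429 (G = 9 + (1/3)*(-70/143) = 9 - 70/429 = 3791/429 ≈ 8.8368)
G - J(6*(-6) + O(4)) = 3791/429 - (6*(-6) + 4)**2 = 3791/429 - (-36 + 4)**2 = 3791/429 - 1*(-32)**2 = 3791/429 - 1*1024 = 3791/429 - 1024 = -435505/429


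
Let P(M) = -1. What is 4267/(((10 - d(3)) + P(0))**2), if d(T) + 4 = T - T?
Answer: 4267/169 ≈ 25.249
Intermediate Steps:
d(T) = -4 (d(T) = -4 + (T - T) = -4 + 0 = -4)
4267/(((10 - d(3)) + P(0))**2) = 4267/(((10 - 1*(-4)) - 1)**2) = 4267/(((10 + 4) - 1)**2) = 4267/((14 - 1)**2) = 4267/(13**2) = 4267/169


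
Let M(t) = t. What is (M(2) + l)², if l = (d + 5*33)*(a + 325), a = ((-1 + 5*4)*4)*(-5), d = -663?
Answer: 750321664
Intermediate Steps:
a = -380 (a = ((-1 + 20)*4)*(-5) = (19*4)*(-5) = 76*(-5) = -380)
l = 27390 (l = (-663 + 5*33)*(-380 + 325) = (-663 + 165)*(-55) = -498*(-55) = 27390)
(M(2) + l)² = (2 + 27390)² = 27392² = 750321664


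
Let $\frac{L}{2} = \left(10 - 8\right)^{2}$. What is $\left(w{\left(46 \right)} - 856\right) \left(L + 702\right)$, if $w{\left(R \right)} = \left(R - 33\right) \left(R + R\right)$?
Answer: $241400$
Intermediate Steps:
$w{\left(R \right)} = 2 R \left(-33 + R\right)$ ($w{\left(R \right)} = \left(-33 + R\right) 2 R = 2 R \left(-33 + R\right)$)
$L = 8$ ($L = 2 \left(10 - 8\right)^{2} = 2 \cdot 2^{2} = 2 \cdot 4 = 8$)
$\left(w{\left(46 \right)} - 856\right) \left(L + 702\right) = \left(2 \cdot 46 \left(-33 + 46\right) - 856\right) \left(8 + 702\right) = \left(2 \cdot 46 \cdot 13 - 856\right) 710 = \left(1196 - 856\right) 710 = 340 \cdot 710 = 241400$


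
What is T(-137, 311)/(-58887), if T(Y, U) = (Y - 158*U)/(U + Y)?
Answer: 1825/379494 ≈ 0.0048090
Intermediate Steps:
T(Y, U) = (Y - 158*U)/(U + Y)
T(-137, 311)/(-58887) = ((-137 - 158*311)/(311 - 137))/(-58887) = ((-137 - 49138)/174)*(-1/58887) = ((1/174)*(-49275))*(-1/58887) = -16425/58*(-1/58887) = 1825/379494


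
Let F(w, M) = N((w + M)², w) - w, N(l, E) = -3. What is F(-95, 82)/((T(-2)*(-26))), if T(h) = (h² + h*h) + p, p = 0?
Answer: -23/52 ≈ -0.44231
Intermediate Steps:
F(w, M) = -3 - w
T(h) = 2*h² (T(h) = (h² + h*h) + 0 = (h² + h²) + 0 = 2*h² + 0 = 2*h²)
F(-95, 82)/((T(-2)*(-26))) = (-3 - 1*(-95))/(((2*(-2)²)*(-26))) = (-3 + 95)/(((2*4)*(-26))) = 92/((8*(-26))) = 92/(-208) = 92*(-1/208) = -23/52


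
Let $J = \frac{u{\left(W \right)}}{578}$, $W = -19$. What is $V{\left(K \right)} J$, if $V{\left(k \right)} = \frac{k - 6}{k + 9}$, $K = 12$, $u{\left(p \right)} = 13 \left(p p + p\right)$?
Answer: $\frac{4446}{2023} \approx 2.1977$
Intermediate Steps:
$u{\left(p \right)} = 13 p + 13 p^{2}$ ($u{\left(p \right)} = 13 \left(p^{2} + p\right) = 13 \left(p + p^{2}\right) = 13 p + 13 p^{2}$)
$J = \frac{2223}{289}$ ($J = \frac{13 \left(-19\right) \left(1 - 19\right)}{578} = 13 \left(-19\right) \left(-18\right) \frac{1}{578} = 4446 \cdot \frac{1}{578} = \frac{2223}{289} \approx 7.692$)
$V{\left(k \right)} = \frac{-6 + k}{9 + k}$
$V{\left(K \right)} J = \frac{-6 + 12}{9 + 12} \cdot \frac{2223}{289} = \frac{1}{21} \cdot 6 \cdot \frac{2223}{289} = \frac{2}{7} \cdot \frac{2223}{289} = \frac{4446}{2023}$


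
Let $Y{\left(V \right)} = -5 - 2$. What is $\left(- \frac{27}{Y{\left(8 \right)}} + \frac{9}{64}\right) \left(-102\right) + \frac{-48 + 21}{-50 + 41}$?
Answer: $- \frac{90669}{224} \approx -404.77$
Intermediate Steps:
$Y{\left(V \right)} = -7$
$\left(- \frac{27}{Y{\left(8 \right)}} + \frac{9}{64}\right) \left(-102\right) + \frac{-48 + 21}{-50 + 41} = \left(- \frac{27}{-7} + \frac{9}{64}\right) \left(-102\right) + \frac{-48 + 21}{-50 + 41} = \left(\left(-27\right) \left(- \frac{1}{7}\right) + 9 \cdot \frac{1}{64}\right) \left(-102\right) - \frac{27}{-9} = \left(\frac{27}{7} + \frac{9}{64}\right) \left(-102\right) - -3 = \frac{1791}{448} \left(-102\right) + 3 = - \frac{91341}{224} + 3 = - \frac{90669}{224}$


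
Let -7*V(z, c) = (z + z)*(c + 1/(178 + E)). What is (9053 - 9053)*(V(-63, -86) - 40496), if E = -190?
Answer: 0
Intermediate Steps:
V(z, c) = -2*z*(-1/12 + c)/7 (V(z, c) = -(z + z)*(c + 1/(178 - 190))/7 = -2*z*(c + 1/(-12))/7 = -2*z*(c - 1/12)/7 = -2*z*(-1/12 + c)/7)
(9053 - 9053)*(V(-63, -86) - 40496) = (9053 - 9053)*((1/42)*(-63)*(1 - 12*(-86)) - 40496) = 0*((1/42)*(-63)*(1 + 1032) - 40496) = 0*((1/42)*(-63)*1033 - 40496) = 0*(-3099/2 - 40496) = 0*(-84091/2) = 0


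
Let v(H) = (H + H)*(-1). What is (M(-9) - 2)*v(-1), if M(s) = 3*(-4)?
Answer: -28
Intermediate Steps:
M(s) = -12
v(H) = -2*H (v(H) = (2*H)*(-1) = -2*H)
(M(-9) - 2)*v(-1) = (-12 - 2)*(-2*(-1)) = -14*2 = -28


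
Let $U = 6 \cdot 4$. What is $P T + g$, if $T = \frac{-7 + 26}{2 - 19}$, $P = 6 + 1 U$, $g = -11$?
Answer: $- \frac{757}{17} \approx -44.529$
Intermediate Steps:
$U = 24$
$P = 30$ ($P = 6 + 1 \cdot 24 = 6 + 24 = 30$)
$T = - \frac{19}{17}$ ($T = \frac{19}{-17} = 19 \left(- \frac{1}{17}\right) = - \frac{19}{17} \approx -1.1176$)
$P T + g = 30 \left(- \frac{19}{17}\right) - 11 = - \frac{570}{17} - 11 = - \frac{757}{17}$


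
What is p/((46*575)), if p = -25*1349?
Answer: -1349/1058 ≈ -1.2750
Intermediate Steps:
p = -33725
p/((46*575)) = -33725/(46*575) = -33725/26450 = -33725*1/26450 = -1349/1058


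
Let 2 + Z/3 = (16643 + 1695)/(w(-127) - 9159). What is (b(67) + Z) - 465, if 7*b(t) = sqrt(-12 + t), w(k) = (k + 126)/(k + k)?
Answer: -1109700891/2326385 + sqrt(55)/7 ≈ -475.95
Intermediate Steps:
w(k) = (126 + k)/(2*k) (w(k) = (126 + k)/((2*k)) = (126 + k)*(1/(2*k)) = (126 + k)/(2*k))
b(t) = sqrt(-12 + t)/7
Z = -27931866/2326385 (Z = -6 + 3*((16643 + 1695)/((1/2)*(126 - 127)/(-127) - 9159)) = -6 + 3*(18338/((1/2)*(-1/127)*(-1) - 9159)) = -6 + 3*(18338/(1/254 - 9159)) = -6 + 3*(18338/(-2326385/254)) = -6 + 3*(18338*(-254/2326385)) = -6 + 3*(-4657852/2326385) = -6 - 13973556/2326385 = -27931866/2326385 ≈ -12.007)
(b(67) + Z) - 465 = (sqrt(-12 + 67)/7 - 27931866/2326385) - 465 = (sqrt(55)/7 - 27931866/2326385) - 465 = (-27931866/2326385 + sqrt(55)/7) - 465 = -1109700891/2326385 + sqrt(55)/7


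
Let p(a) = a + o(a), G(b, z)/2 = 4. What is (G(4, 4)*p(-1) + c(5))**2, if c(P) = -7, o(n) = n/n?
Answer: 49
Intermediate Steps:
o(n) = 1
G(b, z) = 8 (G(b, z) = 2*4 = 8)
p(a) = 1 + a (p(a) = a + 1 = 1 + a)
(G(4, 4)*p(-1) + c(5))**2 = (8*(1 - 1) - 7)**2 = (8*0 - 7)**2 = (0 - 7)**2 = (-7)**2 = 49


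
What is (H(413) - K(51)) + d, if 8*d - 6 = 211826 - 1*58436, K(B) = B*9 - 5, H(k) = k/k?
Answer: 37443/2 ≈ 18722.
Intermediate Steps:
H(k) = 1
K(B) = -5 + 9*B (K(B) = 9*B - 5 = -5 + 9*B)
d = 38349/2 (d = ¾ + (211826 - 1*58436)/8 = ¾ + (211826 - 58436)/8 = ¾ + (⅛)*153390 = ¾ + 76695/4 = 38349/2 ≈ 19175.)
(H(413) - K(51)) + d = (1 - (-5 + 9*51)) + 38349/2 = (1 - (-5 + 459)) + 38349/2 = (1 - 1*454) + 38349/2 = (1 - 454) + 38349/2 = -453 + 38349/2 = 37443/2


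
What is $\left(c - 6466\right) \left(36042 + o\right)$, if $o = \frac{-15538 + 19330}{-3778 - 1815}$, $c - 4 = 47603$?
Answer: $\frac{8293166329074}{5593} \approx 1.4828 \cdot 10^{9}$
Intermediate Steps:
$c = 47607$ ($c = 4 + 47603 = 47607$)
$o = - \frac{3792}{5593}$ ($o = \frac{3792}{-5593} = 3792 \left(- \frac{1}{5593}\right) = - \frac{3792}{5593} \approx -0.67799$)
$\left(c - 6466\right) \left(36042 + o\right) = \left(47607 - 6466\right) \left(36042 - \frac{3792}{5593}\right) = 41141 \cdot \frac{201579114}{5593} = \frac{8293166329074}{5593}$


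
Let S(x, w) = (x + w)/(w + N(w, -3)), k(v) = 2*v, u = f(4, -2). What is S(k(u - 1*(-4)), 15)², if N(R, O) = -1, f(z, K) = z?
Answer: 961/196 ≈ 4.9031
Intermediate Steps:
u = 4
S(x, w) = (w + x)/(-1 + w) (S(x, w) = (x + w)/(w - 1) = (w + x)/(-1 + w))
S(k(u - 1*(-4)), 15)² = ((15 + 2*(4 - 1*(-4)))/(-1 + 15))² = ((15 + 2*(4 + 4))/14)² = ((15 + 2*8)/14)² = ((15 + 16)/14)² = ((1/14)*31)² = (31/14)² = 961/196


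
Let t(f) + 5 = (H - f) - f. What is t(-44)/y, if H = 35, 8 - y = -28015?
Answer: 118/28023 ≈ 0.0042108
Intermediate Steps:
y = 28023 (y = 8 - 1*(-28015) = 8 + 28015 = 28023)
t(f) = 30 - 2*f (t(f) = -5 + ((35 - f) - f) = -5 + (35 - 2*f) = 30 - 2*f)
t(-44)/y = (30 - 2*(-44))/28023 = (30 + 88)*(1/28023) = 118*(1/28023) = 118/28023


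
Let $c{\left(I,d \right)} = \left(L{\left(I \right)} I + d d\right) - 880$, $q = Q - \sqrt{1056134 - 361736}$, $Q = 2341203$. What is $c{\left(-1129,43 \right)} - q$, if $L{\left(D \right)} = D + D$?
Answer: $209048 + \sqrt{694398} \approx 2.0988 \cdot 10^{5}$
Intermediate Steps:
$L{\left(D \right)} = 2 D$
$q = 2341203 - \sqrt{694398}$ ($q = 2341203 - \sqrt{1056134 - 361736} = 2341203 - \sqrt{694398} \approx 2.3404 \cdot 10^{6}$)
$c{\left(I,d \right)} = -880 + d^{2} + 2 I^{2}$ ($c{\left(I,d \right)} = \left(2 I I + d d\right) - 880 = \left(2 I^{2} + d^{2}\right) - 880 = \left(d^{2} + 2 I^{2}\right) - 880 = -880 + d^{2} + 2 I^{2}$)
$c{\left(-1129,43 \right)} - q = \left(-880 + 43^{2} + 2 \left(-1129\right)^{2}\right) - \left(2341203 - \sqrt{694398}\right) = \left(-880 + 1849 + 2 \cdot 1274641\right) - \left(2341203 - \sqrt{694398}\right) = \left(-880 + 1849 + 2549282\right) - \left(2341203 - \sqrt{694398}\right) = 2550251 - \left(2341203 - \sqrt{694398}\right) = 209048 + \sqrt{694398}$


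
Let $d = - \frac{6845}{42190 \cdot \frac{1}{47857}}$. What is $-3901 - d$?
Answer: $\frac{32599595}{8438} \approx 3863.4$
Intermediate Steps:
$d = - \frac{65516233}{8438}$ ($d = - \frac{6845}{42190 \cdot \frac{1}{47857}} = - \frac{6845}{\frac{42190}{47857}} = \left(-6845\right) \frac{47857}{42190} = - \frac{65516233}{8438} \approx -7764.4$)
$-3901 - d = -3901 - - \frac{65516233}{8438} = -3901 + \frac{65516233}{8438} = \frac{32599595}{8438}$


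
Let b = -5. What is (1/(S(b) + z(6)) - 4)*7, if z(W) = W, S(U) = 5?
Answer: -301/11 ≈ -27.364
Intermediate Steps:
(1/(S(b) + z(6)) - 4)*7 = (1/(5 + 6) - 4)*7 = (1/11 - 4)*7 = -43/11*7 = -301/11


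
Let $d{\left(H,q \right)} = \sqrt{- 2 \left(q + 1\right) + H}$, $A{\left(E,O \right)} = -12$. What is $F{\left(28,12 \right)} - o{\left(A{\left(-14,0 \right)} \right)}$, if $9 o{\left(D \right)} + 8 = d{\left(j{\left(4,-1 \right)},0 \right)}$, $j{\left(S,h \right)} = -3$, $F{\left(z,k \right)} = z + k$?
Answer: $\frac{368}{9} - \frac{i \sqrt{5}}{9} \approx 40.889 - 0.24845 i$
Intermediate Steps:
$F{\left(z,k \right)} = k + z$
$d{\left(H,q \right)} = \sqrt{-2 + H - 2 q}$ ($d{\left(H,q \right)} = \sqrt{- 2 \left(1 + q\right) + H} = \sqrt{\left(-2 - 2 q\right) + H} = \sqrt{-2 + H - 2 q}$)
$o{\left(D \right)} = - \frac{8}{9} + \frac{i \sqrt{5}}{9}$ ($o{\left(D \right)} = - \frac{8}{9} + \frac{\sqrt{-2 - 3 - 0}}{9} = - \frac{8}{9} + \frac{\sqrt{-2 - 3 + 0}}{9} = - \frac{8}{9} + \frac{\sqrt{-5}}{9} = - \frac{8}{9} + \frac{i \sqrt{5}}{9}$)
$F{\left(28,12 \right)} - o{\left(A{\left(-14,0 \right)} \right)} = \left(12 + 28\right) - \left(- \frac{8}{9} + \frac{i \sqrt{5}}{9}\right) = 40 + \left(\frac{8}{9} - \frac{i \sqrt{5}}{9}\right) = \frac{368}{9} - \frac{i \sqrt{5}}{9}$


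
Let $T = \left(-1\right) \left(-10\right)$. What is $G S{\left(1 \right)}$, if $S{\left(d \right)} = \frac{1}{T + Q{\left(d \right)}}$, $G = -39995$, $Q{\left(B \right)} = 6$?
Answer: $- \frac{39995}{16} \approx -2499.7$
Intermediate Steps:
$T = 10$
$S{\left(d \right)} = \frac{1}{16}$ ($S{\left(d \right)} = \frac{1}{10 + 6} = \frac{1}{16}$)
$G S{\left(1 \right)} = \left(-39995\right) \frac{1}{16} = - \frac{39995}{16}$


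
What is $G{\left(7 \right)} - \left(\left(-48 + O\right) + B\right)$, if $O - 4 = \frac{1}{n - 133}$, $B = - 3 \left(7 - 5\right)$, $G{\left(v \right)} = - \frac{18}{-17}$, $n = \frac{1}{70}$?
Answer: $\frac{8081402}{158253} \approx 51.066$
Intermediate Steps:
$n = \frac{1}{70} \approx 0.014286$
$G{\left(v \right)} = \frac{18}{17}$ ($G{\left(v \right)} = \left(-18\right) \left(- \frac{1}{17}\right) = \frac{18}{17}$)
$B = -6$ ($B = \left(-3\right) 2 = -6$)
$O = \frac{37166}{9309}$ ($O = 4 + \frac{1}{\frac{1}{70} - 133} = 4 + \frac{1}{- \frac{9309}{70}} = 4 - \frac{70}{9309} = \frac{37166}{9309} \approx 3.9925$)
$G{\left(7 \right)} - \left(\left(-48 + O\right) + B\right) = \frac{18}{17} - \left(\left(-48 + \frac{37166}{9309}\right) - 6\right) = \frac{18}{17} - \left(- \frac{409666}{9309} - 6\right) = \frac{18}{17} - - \frac{465520}{9309} = \frac{18}{17} + \frac{465520}{9309} = \frac{8081402}{158253}$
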